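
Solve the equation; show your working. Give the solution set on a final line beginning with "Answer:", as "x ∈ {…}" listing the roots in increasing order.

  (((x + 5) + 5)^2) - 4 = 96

Step 1. [(((x + 5) + 5)^2) - 4 = 96] add 4: x sits inside (… - 4), so sub: ((x + 5) + 5)^2 = 100.
Step 2. [((x + 5) + 5)^2 = 100] LHS squared, RHS 100 ≥ 0: apply √ (±), so sqrt: (x + 5) + 5 = 10 or -10.
Step 3. [(x + 5) + 5 = 10 or -10] the outer +5 inverts by subtracting 5 ⇒ sub: x + 5 = 5 or -15.
Step 4. [x + 5 = 5 or -15] peel the +5: subtract 5 from each side ⇒ sub: x = 0 or -20.

Answer: x ∈ {-20, 0}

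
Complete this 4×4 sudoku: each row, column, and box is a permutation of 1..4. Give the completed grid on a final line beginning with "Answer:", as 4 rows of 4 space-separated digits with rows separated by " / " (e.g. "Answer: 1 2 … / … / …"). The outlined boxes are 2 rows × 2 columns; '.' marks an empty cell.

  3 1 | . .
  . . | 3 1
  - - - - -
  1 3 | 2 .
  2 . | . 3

Step 1. [r3c4∈{4}] nothing but 4 survives at r3c4, so r3c4=4.
Step 2. [r2c1∈{4}] r2c1 is down to just 4. So r2c1=4.
Step 3. [r4c3∈{1}] r4c3's peers cover all but 1 ⇒ r4c3=1.
Step 4. [r1c4∈{2}] nothing but 2 survives at r1c4 ⇒ r1c4=2.
Step 5. [r2c2∈{2}] nothing but 2 survives at r2c2, so r2c2=2.
Step 6. [r1c3∈{4}] r1c3 has the single candidate 4. So r1c3=4.
Step 7. [r4c2∈{4}] r4c2 is down to just 4, so r4c2=4.

Answer: 3 1 4 2 / 4 2 3 1 / 1 3 2 4 / 2 4 1 3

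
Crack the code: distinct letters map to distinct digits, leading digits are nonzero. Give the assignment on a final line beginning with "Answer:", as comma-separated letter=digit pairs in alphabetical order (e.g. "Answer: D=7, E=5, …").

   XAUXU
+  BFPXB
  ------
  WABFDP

Step 1. [W] adding two 5-digit numbers gives at most 5+1 digits, and here it does — W is that final carry and must be 1. So W=1.
Step 2. [col 1: U + B ≡ P (mod 10)] no forcing yet in column 1 (carry-in 0); B=5 is free and consistent — try it ⇒ B=5.
Step 3. [col 1: U + B ≡ P (mod 10)] several values work for P in column 1 (U + B ≡ P (mod 10), carry-in 0); try P=7 ⇒ P=7.
Step 4. [col 1: U + B ≡ P (mod 10)] from column 1 (B=5, P=7, carry-in 0, digits 1,5,7 already taken and all letters distinct): U must equal 2, so U=2.
Step 5. [col 2: X + X ≡ D (mod 10)] D=8 is one option consistent with column 2 (X + X ≡ D (mod 10), carry-in 0) — take it. So D=8.
Step 6. [col 2: X + X ≡ D (mod 10)] no forcing yet in column 2 (carry-in 0); X=9 is free and consistent — try it ⇒ X=9.
Step 7. [col 3: U + P ≡ F (mod 10)] in column 3 we have U+P≡F with carry-in 1; given U=2, P=7 and digits 1,2,5,7,8,9 already taken and all letters distinct, that pins F to 0, so F=0.
Step 8. [col 4: A + F ≡ B (mod 10)] in column 4 we have A+F≡B with carry-in 1; given F=0, B=5 and digits 0,1,2,5,7,8,9 already taken and all letters distinct, that pins A to 4. So A=4.

Answer: A=4, B=5, D=8, F=0, P=7, U=2, W=1, X=9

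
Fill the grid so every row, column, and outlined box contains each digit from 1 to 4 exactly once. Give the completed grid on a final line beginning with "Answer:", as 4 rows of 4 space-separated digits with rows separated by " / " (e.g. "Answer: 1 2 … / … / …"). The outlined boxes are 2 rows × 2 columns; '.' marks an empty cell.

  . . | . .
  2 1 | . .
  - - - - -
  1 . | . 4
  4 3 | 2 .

Step 1. [r1c3∈{1,3,4}] across col 3, 1 lands solely at r1c3 ⇒ r1c3=1.
Step 2. [r2c4∈{3}] r2c4 has the single candidate 3, so r2c4=3.
Step 3. [r1c1∈{3}] only 3 remains possible at r1c1 ⇒ r1c1=3.
Step 4. [r3c2∈{2}] nothing but 2 survives at r3c2 ⇒ r3c2=2.
Step 5. [r2c3∈{4}] r2c3's peers cover all but 4. So r2c3=4.
Step 6. [r1c2∈{4}] r1c2 is down to just 4 ⇒ r1c2=4.
Step 7. [r1c4∈{2}] r1c4's peers cover all but 2, so r1c4=2.
Step 8. [r4c4∈{1}] r4c4 is down to just 1 ⇒ r4c4=1.
Step 9. [r3c3∈{3}] r3c3 has the single candidate 3 ⇒ r3c3=3.

Answer: 3 4 1 2 / 2 1 4 3 / 1 2 3 4 / 4 3 2 1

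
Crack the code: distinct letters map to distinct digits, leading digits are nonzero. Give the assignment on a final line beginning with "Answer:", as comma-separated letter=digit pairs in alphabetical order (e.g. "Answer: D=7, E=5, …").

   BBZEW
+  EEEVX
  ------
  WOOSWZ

Step 1. [col 1: W + X ≡ Z (mod 10)] several values work for W in column 1 (W + X ≡ Z (mod 10), carry-in 0); try W=1, so W=1.
Step 2. [col 1: W + X ≡ Z (mod 10)] column 1 (W + X ≡ Z (mod 10), carry-in 0) doesn't pin X yet; pick X=2 and continue ⇒ X=2.
Step 3. [col 1: W + X ≡ Z (mod 10)] from column 1 (W=1, X=2, carry-in 0, digits 1,2 already taken and all letters distinct): Z must equal 3, so Z=3.
Step 4. [col 2: E + V ≡ W (mod 10)] no forcing yet in column 2 (carry-in 0); E=6 is free and consistent — try it ⇒ E=6.
Step 5. [col 2: E + V ≡ W (mod 10)] column 2 reads E+V+carry(0)=W with E=6, W=1; with digits 1,2,3,6 already taken and all letters distinct, the only value for V is 5. So V=5.
Step 6. [col 3: Z + E ≡ S (mod 10)] column 3: given Z=3, E=6, carry-in 1, and digits 1,2,3,5,6 already taken and all letters distinct, Z+E≡S (mod 10) forces S=0, so S=0.
Step 7. [col 4: B + E ≡ O (mod 10)] column 4 reads B+E+carry(1)=O with E=6; with digits 0,1,2,3,5,6 already taken and all letters distinct, the only value for B is 7 ⇒ B=7.
Step 8. [col 4: B + E ≡ O (mod 10)] from column 4 (B=7, E=6, carry-in 1, digits 0,1,2,3,5,6,7 already taken and all letters distinct): O must equal 4, so O=4.

Answer: B=7, E=6, O=4, S=0, V=5, W=1, X=2, Z=3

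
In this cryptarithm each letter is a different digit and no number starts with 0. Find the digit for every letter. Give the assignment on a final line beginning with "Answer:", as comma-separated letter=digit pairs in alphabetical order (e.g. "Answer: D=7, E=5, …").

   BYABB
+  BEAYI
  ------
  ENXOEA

Step 1. [E] the sum has 6 digits but both addends have 5; that extra leading digit E is the final carry, namely 1. So E=1.
Step 2. [col 1: B + I ≡ A (mod 10)] column 1 (B + I ≡ A (mod 10), carry-in 0) doesn't pin I yet; pick I=9 and continue. So I=9.
Step 3. [col 1: B + I ≡ A (mod 10)] A=7 is one option consistent with column 1 (B + I ≡ A (mod 10), carry-in 0) — take it ⇒ A=7.
Step 4. [col 1: B + I ≡ A (mod 10)] column 1 reads B+I+carry(0)=A with I=9, A=7; with digits 1,7,9 already taken and all letters distinct, the only value for B is 8, so B=8.
Step 5. [col 2: B + Y ≡ E (mod 10)] in column 2 we have B+Y≡E with carry-in 1; given B=8, E=1 and digits 1,7,8,9 already taken and all letters distinct, that pins Y to 2 ⇒ Y=2.
Step 6. [col 3: A + A ≡ O (mod 10)] column 3: given A=7, carry-in 1, and digits 1,2,7,8,9 already taken and all letters distinct, A+A≡O (mod 10) forces O=5 ⇒ O=5.
Step 7. [col 4: Y + E ≡ X (mod 10)] column 4: given Y=2, E=1, carry-in 1, and digits 1,2,5,7,8,9 already taken and all letters distinct, Y+E≡X (mod 10) forces X=4. So X=4.
Step 8. [col 5: B + B ≡ N (mod 10)] column 5 reads B+B+carry(0)=N with B=8; with digits 1,2,4,5,7,8,9 already taken and all letters distinct, the only value for N is 6 ⇒ N=6.

Answer: A=7, B=8, E=1, I=9, N=6, O=5, X=4, Y=2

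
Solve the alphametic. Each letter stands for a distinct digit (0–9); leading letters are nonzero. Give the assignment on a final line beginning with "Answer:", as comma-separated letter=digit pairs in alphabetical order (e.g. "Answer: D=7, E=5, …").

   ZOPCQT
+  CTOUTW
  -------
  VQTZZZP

Step 1. [col 1: T + W ≡ P (mod 10)] no forcing yet in column 1 (carry-in 0); W=4 is free and consistent — try it. So W=4.
Step 2. [col 1: T + W ≡ P (mod 10)] column 1 (T + W ≡ P (mod 10), carry-in 0) doesn't pin P yet; pick P=6 and continue ⇒ P=6.
Step 3. [V] the sum has 7 digits but both addends have 6; that extra leading digit V is the final carry, namely 1 ⇒ V=1.
Step 4. [col 1: T + W ≡ P (mod 10)] column 1: given W=4, P=6, carry-in 0, and digits 1,4,6 already taken and all letters distinct, T+W≡P (mod 10) forces T=2, so T=2.
Step 5. [col 2: Q + T ≡ Z (mod 10)] several values work for Q in column 2 (Q + T ≡ Z (mod 10), carry-in 0); try Q=5 ⇒ Q=5.
Step 6. [col 2: Q + T ≡ Z (mod 10)] column 2 reads Q+T+carry(0)=Z with Q=5, T=2; with digits 1,2,4,5,6 already taken and all letters distinct, the only value for Z is 7 ⇒ Z=7.
Step 7. [col 3: C + U ≡ Z (mod 10)] several values work for U in column 3 (C + U ≡ Z (mod 10), carry-in 0); try U=9. So U=9.
Step 8. [col 3: C + U ≡ Z (mod 10)] from column 3 (U=9, Z=7, carry-in 0, digits 1,2,4,5,6,7,9 already taken and all letters distinct): C must equal 8 ⇒ C=8.
Step 9. [col 4: P + O ≡ Z (mod 10)] column 4: given P=6, Z=7, carry-in 1, and digits 1,2,4,5,6,7,8,9 already taken and all letters distinct, P+O≡Z (mod 10) forces O=0, so O=0.

Answer: C=8, O=0, P=6, Q=5, T=2, U=9, V=1, W=4, Z=7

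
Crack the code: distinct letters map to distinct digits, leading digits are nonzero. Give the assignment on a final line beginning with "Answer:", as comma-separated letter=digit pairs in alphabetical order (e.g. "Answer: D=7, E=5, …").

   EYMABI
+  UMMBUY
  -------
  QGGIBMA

Step 1. [col 1: I + Y ≡ A (mod 10)] no forcing yet in column 1 (carry-in 0); A=0 is free and consistent — try it, so A=0.
Step 2. [col 1: I + Y ≡ A (mod 10)] Y=4 is one option consistent with column 1 (I + Y ≡ A (mod 10), carry-in 0) — take it ⇒ Y=4.
Step 3. [col 1: I + Y ≡ A (mod 10)] in column 1 we have I+Y≡A with carry-in 0; given Y=4, A=0 and digits 0,4 already taken and all letters distinct, that pins I to 6. So I=6.
Step 4. [col 2: B + U ≡ M (mod 10)] U=5 is one option consistent with column 2 (B + U ≡ M (mod 10), carry-in 1) — take it. So U=5.
Step 5. [col 2: B + U ≡ M (mod 10)] no forcing yet in column 2 (carry-in 1); B=2 is free and consistent — try it ⇒ B=2.
Step 6. [Q] the sum has 7 digits but both addends have 6; that extra leading digit Q is the final carry, namely 1 ⇒ Q=1.
Step 7. [col 2: B + U ≡ M (mod 10)] from column 2 (B=2, U=5, carry-in 1, digits 0,1,2,4,5,6 already taken and all letters distinct): M must equal 8, so M=8.
Step 8. [col 5: Y + M ≡ G (mod 10)] column 5 reads Y+M+carry(1)=G with Y=4, M=8; with digits 0,1,2,4,5,6,8 already taken and all letters distinct, the only value for G is 3, so G=3.
Step 9. [col 6: E + U ≡ G (mod 10)] column 6: given U=5, G=3, carry-in 1, and digits 0,1,2,3,4,5,6,8 already taken and all letters distinct, E+U≡G (mod 10) forces E=7, so E=7.

Answer: A=0, B=2, E=7, G=3, I=6, M=8, Q=1, U=5, Y=4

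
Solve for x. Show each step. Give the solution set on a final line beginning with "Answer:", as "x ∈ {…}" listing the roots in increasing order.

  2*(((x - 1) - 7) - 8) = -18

Step 1. [2*(((x - 1) - 7) - 8) = -18] LHS = 2·(…); ÷2 both sides, so div: ((x - 1) - 7) - 8 = -9.
Step 2. [((x - 1) - 7) - 8 = -9] peel the -8: add 8 from each side ⇒ sub: (x - 1) - 7 = -1.
Step 3. [(x - 1) - 7 = -1] -7 is outermost — add 7 both sides ⇒ sub: x - 1 = 6.
Step 4. [x - 1 = 6] add 1: x sits inside (… - 1). So sub: x = 7.

Answer: x ∈ {7}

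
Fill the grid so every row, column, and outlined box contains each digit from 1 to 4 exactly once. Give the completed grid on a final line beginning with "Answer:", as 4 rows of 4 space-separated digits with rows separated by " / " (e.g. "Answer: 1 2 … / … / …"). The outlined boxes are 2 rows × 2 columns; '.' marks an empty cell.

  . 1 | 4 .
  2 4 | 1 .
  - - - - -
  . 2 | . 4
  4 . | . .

Step 1. [r4c2∈{3}] nothing but 3 survives at r4c2 ⇒ r4c2=3.
Step 2. [r1c4∈{2,3}] row 1 places 2 nowhere but r1c4 ⇒ r1c4=2.
Step 3. [r2c4∈{3}] only 3 remains possible at r2c4, so r2c4=3.
Step 4. [r4c3∈{2}] r4c3's peers cover all but 2. So r4c3=2.
Step 5. [r4c4∈{1}] r4c4 has the single candidate 1, so r4c4=1.
Step 6. [r3c3∈{3}] r3c3 has the single candidate 3. So r3c3=3.
Step 7. [r3c1∈{1}] r3c1's peers cover all but 1. So r3c1=1.
Step 8. [r1c1∈{3}] r1c1 has the single candidate 3. So r1c1=3.

Answer: 3 1 4 2 / 2 4 1 3 / 1 2 3 4 / 4 3 2 1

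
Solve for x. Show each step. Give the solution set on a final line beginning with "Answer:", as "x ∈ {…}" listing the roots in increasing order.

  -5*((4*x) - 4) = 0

Step 1. [-5*((4*x) - 4) = 0] -5·(inner) — divide through by -5 ⇒ div: (4*x) - 4 = 0.
Step 2. [(4*x) - 4 = 0] 4 | LHS and 4 | 0: pull 4 out ⇒ factor: x - 1 = 0.
Step 3. [x - 1 = 0] the outer -1 inverts by adding 1, so sub: x = 1.

Answer: x ∈ {1}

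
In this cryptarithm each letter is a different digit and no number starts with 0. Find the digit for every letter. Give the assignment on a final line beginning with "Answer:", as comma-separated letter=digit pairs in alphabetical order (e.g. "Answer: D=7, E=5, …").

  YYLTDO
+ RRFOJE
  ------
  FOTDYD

Step 1. [col 1: O + E ≡ D (mod 10)] no forcing yet in column 1 (carry-in 0); D=9 is free and consistent — try it ⇒ D=9.
Step 2. [col 1: O + E ≡ D (mod 10)] several values work for O in column 1 (O + E ≡ D (mod 10), carry-in 0); try O=8. So O=8.
Step 3. [col 1: O + E ≡ D (mod 10)] column 1 reads O+E+carry(0)=D with O=8, D=9; with digits 8,9 already taken and all letters distinct, the only value for E is 1, so E=1.
Step 4. [col 2: D + J ≡ Y (mod 10)] several values work for Y in column 2 (D + J ≡ Y (mod 10), carry-in 0); try Y=5, so Y=5.
Step 5. [col 2: D + J ≡ Y (mod 10)] column 2: given D=9, Y=5, carry-in 0, and digits 1,5,8,9 already taken and all letters distinct, D+J≡Y (mod 10) forces J=6. So J=6.
Step 6. [col 3: T + O ≡ D (mod 10)] in column 3 we have T+O≡D with carry-in 1; given O=8, D=9 and digits 1,5,6,8,9 already taken and all letters distinct, that pins T to 0. So T=0.
Step 7. [col 4: L + F ≡ T (mod 10)] no forcing yet in column 4 (carry-in 0); F=7 is free and consistent — try it, so F=7.
Step 8. [col 4: L + F ≡ T (mod 10)] column 4: given F=7, T=0, carry-in 0, and digits 0,1,5,6,7,8,9 already taken and all letters distinct, L+F≡T (mod 10) forces L=3. So L=3.
Step 9. [col 5: Y + R ≡ O (mod 10)] from column 5 (Y=5, O=8, carry-in 1, digits 0,1,3,5,6,7,8,9 already taken and all letters distinct): R must equal 2 ⇒ R=2.

Answer: D=9, E=1, F=7, J=6, L=3, O=8, R=2, T=0, Y=5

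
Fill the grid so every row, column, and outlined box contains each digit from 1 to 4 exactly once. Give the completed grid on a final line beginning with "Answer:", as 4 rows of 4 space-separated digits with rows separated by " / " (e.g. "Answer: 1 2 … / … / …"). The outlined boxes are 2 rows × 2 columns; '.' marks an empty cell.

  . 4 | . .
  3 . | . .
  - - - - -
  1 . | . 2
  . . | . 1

Step 1. [r1c3∈{1,2,3}] 1 has one home in row 1: r1c3. So r1c3=1.
Step 2. [r3c3∈{3,4}] row 3 places 4 nowhere but r3c3, so r3c3=4.
Step 3. [r1c1∈{2}] r1c1 has the single candidate 2, so r1c1=2.
Step 4. [r4c3∈{3}] r4c3 has the single candidate 3, so r4c3=3.
Step 5. [r4c1∈{4}] r4c1's peers cover all but 4, so r4c1=4.
Step 6. [r3c2∈{3}] nothing but 3 survives at r3c2 ⇒ r3c2=3.
Step 7. [r2c2∈{1}] nothing but 1 survives at r2c2 ⇒ r2c2=1.
Step 8. [r2c4∈{4}] r2c4 is down to just 4. So r2c4=4.
Step 9. [r1c4∈{3}] r1c4 has the single candidate 3 ⇒ r1c4=3.
Step 10. [r2c3∈{2}] r2c3's peers cover all but 2. So r2c3=2.
Step 11. [r4c2∈{2}] nothing but 2 survives at r4c2, so r4c2=2.

Answer: 2 4 1 3 / 3 1 2 4 / 1 3 4 2 / 4 2 3 1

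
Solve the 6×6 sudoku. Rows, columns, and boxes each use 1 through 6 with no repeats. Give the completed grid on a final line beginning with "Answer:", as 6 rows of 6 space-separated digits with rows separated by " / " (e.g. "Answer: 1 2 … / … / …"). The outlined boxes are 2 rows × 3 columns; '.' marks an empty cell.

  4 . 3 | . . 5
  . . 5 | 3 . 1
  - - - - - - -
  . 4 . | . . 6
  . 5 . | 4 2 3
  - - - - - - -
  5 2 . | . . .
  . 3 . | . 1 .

Step 1. [r6c1∈{6}] r6c1 has the single candidate 6, so r6c1=6.
Step 2. [r1c5∈{6}] r1c5 has the single candidate 6 ⇒ r1c5=6.
Step 3. [r5c3∈{1,4}] 1 has one home in row 5: r5c3, so r5c3=1.
Step 4. [r3c4∈{1,5}] r3c4 is the only open cell in col 4 admitting 1. So r3c4=1.
Step 5. [r6c6∈{2,4}] col 6 places 2 nowhere but r6c6, so r6c6=2.
Step 6. [r2c5∈{4}] nothing but 4 survives at r2c5. So r2c5=4.
Step 7. [r3c1∈{2,3}] row 3 places 3 nowhere but r3c1 ⇒ r3c1=3.
Step 8. [r1c2∈{1}] only 1 remains possible at r1c2, so r1c2=1.
Step 9. [r3c3∈{2}] r3c3 has the single candidate 2 ⇒ r3c3=2.
Step 10. [r6c4∈{5}] nothing but 5 survives at r6c4. So r6c4=5.
Step 11. [r6c3∈{4}] r6c3 has the single candidate 4. So r6c3=4.
Step 12. [r1c4∈{2}] r1c4 is down to just 2 ⇒ r1c4=2.
Step 13. [r4c1∈{1}] nothing but 1 survives at r4c1. So r4c1=1.
Step 14. [r5c6∈{4}] r5c6 is down to just 4 ⇒ r5c6=4.
Step 15. [r2c2∈{6}] r2c2's peers cover all but 6. So r2c2=6.
Step 16. [r5c4∈{6}] r5c4's peers cover all but 6. So r5c4=6.
Step 17. [r3c5∈{5}] r3c5 has the single candidate 5 ⇒ r3c5=5.
Step 18. [r4c3∈{6}] r4c3 has the single candidate 6, so r4c3=6.
Step 19. [r2c1∈{2}] r2c1 is down to just 2, so r2c1=2.
Step 20. [r5c5∈{3}] r5c5 has the single candidate 3, so r5c5=3.

Answer: 4 1 3 2 6 5 / 2 6 5 3 4 1 / 3 4 2 1 5 6 / 1 5 6 4 2 3 / 5 2 1 6 3 4 / 6 3 4 5 1 2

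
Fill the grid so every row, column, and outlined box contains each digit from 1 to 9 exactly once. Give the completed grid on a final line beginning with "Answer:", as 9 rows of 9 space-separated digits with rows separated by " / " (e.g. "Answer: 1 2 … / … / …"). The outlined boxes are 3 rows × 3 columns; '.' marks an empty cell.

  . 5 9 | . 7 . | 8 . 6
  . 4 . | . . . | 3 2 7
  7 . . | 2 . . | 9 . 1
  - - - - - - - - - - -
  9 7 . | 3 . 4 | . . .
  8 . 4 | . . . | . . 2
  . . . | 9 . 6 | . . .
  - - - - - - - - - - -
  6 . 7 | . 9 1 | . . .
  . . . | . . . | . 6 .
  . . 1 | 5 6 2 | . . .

Step 1. [r8c7∈{1,2,4,5,7}] r8c7 is the only open cell in row 8 admitting 1, so r8c7=1.
Step 2. [r3c8∈{4,5}] 5 has one home in box 3: r3c8, so r3c8=5.
Step 3. [r5c8∈{1,3,7,9}] r5c8 is the only open cell in row 5 admitting 9, so r5c8=9.
Step 4. [r5c2∈{1,3,6}] row 5 places 3 nowhere but r5c2. So r5c2=3.
Step 5. [r4c3∈{2,5,6}] box 4 places 6 nowhere but r4c3 ⇒ r4c3=6.
Step 6. [r2c3∈{8}] r2c3 has the single candidate 8, so r2c3=8.
Step 7. [r4c7∈{5}] r4c7 has the single candidate 5. So r4c7=5.
Step 8. [r4c9∈{8}] r4c9 is down to just 8. So r4c9=8.
Step 9. [r6c5∈{1,2,5,8}] 8 has one home in row 6: r6c5 ⇒ r6c5=8.
Step 10. [r1c6∈{3}] only 3 remains possible at r1c6, so r1c6=3.
Step 11. [r1c8∈{4}] r1c8 has the single candidate 4, so r1c8=4.
Step 12. [r1c4∈{1}] nothing but 1 survives at r1c4 ⇒ r1c4=1.
Step 13. [r8c5∈{3,4}] 3 has one home in col 5: r8c5. So r8c5=3.
Step 14. [r7c9∈{3,4,5}] 5 has one home in row 7: r7c9. So r7c9=5.
Step 15. [r7c8∈{3,8}] r7c8 is the only open cell in row 7 admitting 3, so r7c8=3.
Step 16. [r5c4∈{7}] nothing but 7 survives at r5c4. So r5c4=7.
Step 17. [r6c2∈{1,2}] r6c2 is the only open cell in col 2 admitting 1. So r6c2=1.
Step 18. [r7c7∈{2,4}] r7c7 is the only open cell in col 7 admitting 2, so r7c7=2.
Step 19. [r8c2∈{2,8,9}] r8c2 is the only open cell in col 2 admitting 2. So r8c2=2.
Step 20. [r2c5∈{5}] nothing but 5 survives at r2c5 ⇒ r2c5=5.
Step 21. [r6c3∈{2,5}] in col 3, 2 fits only at r6c3. So r6c3=2.
Step 22. [r6c8∈{7}] r6c8's peers cover all but 7 ⇒ r6c8=7.
Step 23. [r7c2∈{8}] r7c2 is down to just 8 ⇒ r7c2=8.
Step 24. [r8c9∈{4,9}] 9 has one home in row 8: r8c9 ⇒ r8c9=9.
Step 25. [r9c9∈{4}] nothing but 4 survives at r9c9. So r9c9=4.
Step 26. [r8c1∈{4,5}] in col 1, 4 fits only at r8c1, so r8c1=4.
Step 27. [r4c5∈{1,2}] r4c5 is the only open cell in row 4 admitting 2. So r4c5=2.
Step 28. [r8c4∈{8}] r8c4 is down to just 8, so r8c4=8.
Step 29. [r7c4∈{4}] nothing but 4 survives at r7c4 ⇒ r7c4=4.
Step 30. [r9c1∈{3}] r9c1's peers cover all but 3, so r9c1=3.
Step 31. [r9c7∈{7}] r9c7 has the single candidate 7. So r9c7=7.
Step 32. [r6c1∈{5}] r6c1's peers cover all but 5 ⇒ r6c1=5.
Step 33. [r2c4∈{6}] only 6 remains possible at r2c4 ⇒ r2c4=6.
Step 34. [r3c5∈{4}] r3c5 is down to just 4. So r3c5=4.
Step 35. [r6c7∈{4}] only 4 remains possible at r6c7. So r6c7=4.
Step 36. [r3c3∈{3}] r3c3's peers cover all but 3, so r3c3=3.
Step 37. [r6c9∈{3}] r6c9's peers cover all but 3 ⇒ r6c9=3.
Step 38. [r9c2∈{9}] nothing but 9 survives at r9c2. So r9c2=9.
Step 39. [r8c3∈{5}] r8c3 has the single candidate 5. So r8c3=5.
Step 40. [r5c5∈{1}] only 1 remains possible at r5c5 ⇒ r5c5=1.
Step 41. [r3c2∈{6}] r3c2 has the single candidate 6 ⇒ r3c2=6.
Step 42. [r5c7∈{6}] r5c7 has the single candidate 6 ⇒ r5c7=6.
Step 43. [r3c6∈{8}] r3c6 has the single candidate 8 ⇒ r3c6=8.
Step 44. [r2c6∈{9}] r2c6 is down to just 9, so r2c6=9.
Step 45. [r1c1∈{2}] only 2 remains possible at r1c1. So r1c1=2.
Step 46. [r4c8∈{1}] only 1 remains possible at r4c8, so r4c8=1.
Step 47. [r8c6∈{7}] r8c6's peers cover all but 7. So r8c6=7.
Step 48. [r9c8∈{8}] r9c8 is down to just 8 ⇒ r9c8=8.
Step 49. [r2c1∈{1}] r2c1 is down to just 1, so r2c1=1.
Step 50. [r5c6∈{5}] r5c6 has the single candidate 5. So r5c6=5.

Answer: 2 5 9 1 7 3 8 4 6 / 1 4 8 6 5 9 3 2 7 / 7 6 3 2 4 8 9 5 1 / 9 7 6 3 2 4 5 1 8 / 8 3 4 7 1 5 6 9 2 / 5 1 2 9 8 6 4 7 3 / 6 8 7 4 9 1 2 3 5 / 4 2 5 8 3 7 1 6 9 / 3 9 1 5 6 2 7 8 4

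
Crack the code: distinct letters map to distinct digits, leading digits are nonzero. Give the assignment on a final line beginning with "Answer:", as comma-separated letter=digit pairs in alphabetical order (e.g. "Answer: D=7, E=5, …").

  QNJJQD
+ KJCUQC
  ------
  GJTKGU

Step 1. [col 1: D + C ≡ U (mod 10)] no forcing yet in column 1 (carry-in 0); U=3 is free and consistent — try it, so U=3.
Step 2. [col 1: D + C ≡ U (mod 10)] no forcing yet in column 1 (carry-in 0); D=7 is free and consistent — try it. So D=7.
Step 3. [col 1: D + C ≡ U (mod 10)] from column 1 (D=7, U=3, carry-in 0, digits 3,7 already taken and all letters distinct): C must equal 6 ⇒ C=6.
Step 4. [col 2: Q + Q ≡ G (mod 10)] several values work for Q in column 2 (Q + Q ≡ G (mod 10), carry-in 1); try Q=4, so Q=4.
Step 5. [col 2: Q + Q ≡ G (mod 10)] in column 2 we have Q+Q≡G with carry-in 1; given Q=4 and digits 3,4,6,7 already taken and all letters distinct, that pins G to 9. So G=9.
Step 6. [col 3: J + U ≡ K (mod 10)] J=2 is one option consistent with column 3 (J + U ≡ K (mod 10), carry-in 0) — take it ⇒ J=2.
Step 7. [col 3: J + U ≡ K (mod 10)] column 3: given J=2, U=3, carry-in 0, and digits 2,3,4,6,7,9 already taken and all letters distinct, J+U≡K (mod 10) forces K=5 ⇒ K=5.
Step 8. [col 4: J + C ≡ T (mod 10)] from column 4 (J=2, C=6, carry-in 0, digits 2,3,4,5,6,7,9 already taken and all letters distinct): T must equal 8, so T=8.
Step 9. [col 5: N + J ≡ J (mod 10)] column 5 reads N+J+carry(0)=J with J=2; with digits 2,3,4,5,6,7,8,9 already taken and all letters distinct, the only value for N is 0. So N=0.

Answer: C=6, D=7, G=9, J=2, K=5, N=0, Q=4, T=8, U=3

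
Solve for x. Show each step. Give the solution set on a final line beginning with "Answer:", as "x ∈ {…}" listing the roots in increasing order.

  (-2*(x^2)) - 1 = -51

Step 1. [(-2*(x^2)) - 1 = -51] the outer -1 inverts by adding 1, so sub: -2*(x^2) = -50.
Step 2. [-2*(x^2) = -50] -2 out front; divide by -2. So div: x^2 = 25.
Step 3. [x^2 = 25] √ both sides: 25 ≥ 0 gives two branches ⇒ sqrt: x = 5 or -5.

Answer: x ∈ {-5, 5}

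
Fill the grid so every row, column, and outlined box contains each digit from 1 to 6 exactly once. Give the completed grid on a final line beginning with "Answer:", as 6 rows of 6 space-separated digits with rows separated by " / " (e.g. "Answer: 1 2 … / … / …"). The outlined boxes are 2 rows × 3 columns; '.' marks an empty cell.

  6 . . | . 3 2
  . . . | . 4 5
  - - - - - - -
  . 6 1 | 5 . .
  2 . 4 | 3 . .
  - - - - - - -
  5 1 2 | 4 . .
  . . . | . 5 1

Step 1. [r5c5∈{6}] only 6 remains possible at r5c5 ⇒ r5c5=6.
Step 2. [r2c3∈{3}] r2c3's peers cover all but 3 ⇒ r2c3=3.
Step 3. [r6c1∈{3,4}] col 1 places 4 nowhere but r6c1 ⇒ r6c1=4.
Step 4. [r2c1∈{1}] nothing but 1 survives at r2c1 ⇒ r2c1=1.
Step 5. [r1c2∈{4,5}] r1c2 is the only open cell in row 1 admitting 4, so r1c2=4.
Step 6. [r5c6∈{3}] r5c6's peers cover all but 3. So r5c6=3.
Step 7. [r3c1∈{3}] r3c1 has the single candidate 3. So r3c1=3.
Step 8. [r3c6∈{4}] only 4 remains possible at r3c6. So r3c6=4.
Step 9. [r1c3∈{5}] r1c3 has the single candidate 5 ⇒ r1c3=5.
Step 10. [r6c3∈{6}] r6c3 is down to just 6, so r6c3=6.
Step 11. [r3c5∈{2}] nothing but 2 survives at r3c5 ⇒ r3c5=2.
Step 12. [r6c4∈{2}] r6c4 has the single candidate 2 ⇒ r6c4=2.
Step 13. [r2c2∈{2}] r2c2 is down to just 2, so r2c2=2.
Step 14. [r4c2∈{5}] r4c2's peers cover all but 5 ⇒ r4c2=5.
Step 15. [r2c4∈{6}] only 6 remains possible at r2c4, so r2c4=6.
Step 16. [r4c5∈{1}] only 1 remains possible at r4c5. So r4c5=1.
Step 17. [r4c6∈{6}] nothing but 6 survives at r4c6. So r4c6=6.
Step 18. [r1c4∈{1}] r1c4 has the single candidate 1 ⇒ r1c4=1.
Step 19. [r6c2∈{3}] r6c2 has the single candidate 3 ⇒ r6c2=3.

Answer: 6 4 5 1 3 2 / 1 2 3 6 4 5 / 3 6 1 5 2 4 / 2 5 4 3 1 6 / 5 1 2 4 6 3 / 4 3 6 2 5 1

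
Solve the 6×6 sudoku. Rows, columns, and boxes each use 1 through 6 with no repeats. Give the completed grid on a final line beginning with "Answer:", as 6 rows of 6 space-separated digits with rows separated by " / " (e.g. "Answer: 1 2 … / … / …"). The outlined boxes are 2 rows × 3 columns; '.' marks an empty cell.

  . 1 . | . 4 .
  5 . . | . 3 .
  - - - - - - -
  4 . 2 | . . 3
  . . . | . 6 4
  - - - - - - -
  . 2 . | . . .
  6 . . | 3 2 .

Step 1. [r4c4∈{1,2,5}] across row 4, 2 lands solely at r4c4, so r4c4=2.
Step 2. [r5c4∈{1,4,5,6}] across col 4, 4 lands solely at r5c4 ⇒ r5c4=4.
Step 3. [r5c6∈{1,5,6}] r5c6 is the only open cell in row 5 admitting 6, so r5c6=6.
Step 4. [r4c2∈{3,5}] in col 2, 3 fits only at r4c2. So r4c2=3.
Step 5. [r4c3∈{1,5}] 5 has one home in row 4: r4c3 ⇒ r4c3=5.
Step 6. [r5c5∈{1,5}] across row 5, 5 lands solely at r5c5 ⇒ r5c5=5.
Step 7. [r6c6∈{1}] only 1 remains possible at r6c6. So r6c6=1.
Step 8. [r2c4∈{1,6}] r2c4 is the only open cell in row 2 admitting 1, so r2c4=1.
Step 9. [r5c3∈{1,3}] in col 3, 1 fits only at r5c3 ⇒ r5c3=1.
Step 10. [r1c1∈{2,3}] across col 1, 2 lands solely at r1c1, so r1c1=2.
Step 11. [r1c4∈{5,6}] across col 4, 6 lands solely at r1c4, so r1c4=6.
Step 12. [r6c3∈{4}] r6c3 is down to just 4, so r6c3=4.
Step 13. [r3c2∈{6}] nothing but 6 survives at r3c2. So r3c2=6.
Step 14. [r2c6∈{2}] only 2 remains possible at r2c6 ⇒ r2c6=2.
Step 15. [r3c5∈{1}] nothing but 1 survives at r3c5. So r3c5=1.
Step 16. [r6c2∈{5}] nothing but 5 survives at r6c2, so r6c2=5.
Step 17. [r3c4∈{5}] only 5 remains possible at r3c4, so r3c4=5.
Step 18. [r2c3∈{6}] r2c3's peers cover all but 6 ⇒ r2c3=6.
Step 19. [r1c6∈{5}] nothing but 5 survives at r1c6 ⇒ r1c6=5.
Step 20. [r5c1∈{3}] r5c1 is down to just 3 ⇒ r5c1=3.
Step 21. [r2c2∈{4}] r2c2 has the single candidate 4. So r2c2=4.
Step 22. [r4c1∈{1}] only 1 remains possible at r4c1. So r4c1=1.
Step 23. [r1c3∈{3}] nothing but 3 survives at r1c3, so r1c3=3.

Answer: 2 1 3 6 4 5 / 5 4 6 1 3 2 / 4 6 2 5 1 3 / 1 3 5 2 6 4 / 3 2 1 4 5 6 / 6 5 4 3 2 1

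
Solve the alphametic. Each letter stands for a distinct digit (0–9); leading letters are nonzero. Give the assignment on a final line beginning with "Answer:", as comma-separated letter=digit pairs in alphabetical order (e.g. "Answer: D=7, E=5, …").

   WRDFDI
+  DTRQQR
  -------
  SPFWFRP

Step 1. [col 1: I + R ≡ P (mod 10)] several values work for I in column 1 (I + R ≡ P (mod 10), carry-in 0); try I=8, so I=8.
Step 2. [col 1: I + R ≡ P (mod 10)] column 1 (I + R ≡ P (mod 10), carry-in 0) doesn't pin R yet; pick R=5 and continue ⇒ R=5.
Step 3. [S] adding two 6-digit numbers gives at most 6+1 digits, and here it does — S is that final carry and must be 1, so S=1.
Step 4. [col 1: I + R ≡ P (mod 10)] column 1: given I=8, R=5, carry-in 0, and digits 1,5,8 already taken and all letters distinct, I+R≡P (mod 10) forces P=3, so P=3.
Step 5. [col 2: D + Q ≡ R (mod 10)] several values work for Q in column 2 (D + Q ≡ R (mod 10), carry-in 1); try Q=0 ⇒ Q=0.
Step 6. [col 2: D + Q ≡ R (mod 10)] in column 2 we have D+Q≡R with carry-in 1; given Q=0, R=5 and digits 0,1,3,5,8 already taken and all letters distinct, that pins D to 4 ⇒ D=4.
Step 7. [col 3: F + Q ≡ F (mod 10)] several values work for F in column 3 (F + Q ≡ F (mod 10), carry-in 0); try F=7 ⇒ F=7.
Step 8. [col 4: D + R ≡ W (mod 10)] in column 4 we have D+R≡W with carry-in 0; given D=4, R=5 and digits 0,1,3,4,5,7,8 already taken and all letters distinct, that pins W to 9 ⇒ W=9.
Step 9. [col 5: R + T ≡ F (mod 10)] column 5 reads R+T+carry(0)=F with R=5, F=7; with digits 0,1,3,4,5,7,8,9 already taken and all letters distinct, the only value for T is 2. So T=2.

Answer: D=4, F=7, I=8, P=3, Q=0, R=5, S=1, T=2, W=9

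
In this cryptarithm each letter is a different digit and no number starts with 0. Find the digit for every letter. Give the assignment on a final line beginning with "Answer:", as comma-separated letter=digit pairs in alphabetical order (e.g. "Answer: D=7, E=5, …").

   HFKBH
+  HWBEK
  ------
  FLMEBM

Step 1. [F] the sum has 6 digits but both addends have 5; that extra leading digit F is the final carry, namely 1 ⇒ F=1.
Step 2. [col 1: H + K ≡ M (mod 10)] K=8 is one option consistent with column 1 (H + K ≡ M (mod 10), carry-in 0) — take it. So K=8.
Step 3. [col 1: H + K ≡ M (mod 10)] column 1 (H + K ≡ M (mod 10), carry-in 0) doesn't pin M yet; pick M=4 and continue. So M=4.
Step 4. [col 1: H + K ≡ M (mod 10)] column 1: given K=8, M=4, carry-in 0, and digits 1,4,8 already taken and all letters distinct, H+K≡M (mod 10) forces H=6 ⇒ H=6.
Step 5. [col 2: B + E ≡ B (mod 10)] column 2: given nothing yet, carry-in 1, and digits 1,4,6,8 already taken and all letters distinct, B+E≡B (mod 10) forces E=9 ⇒ E=9.
Step 6. [col 2: B + E ≡ B (mod 10)] no forcing yet in column 2 (carry-in 1); B=0 is free and consistent — try it ⇒ B=0.
Step 7. [col 4: F + W ≡ M (mod 10)] column 4 reads F+W+carry(0)=M with F=1, M=4; with digits 0,1,4,6,8,9 already taken and all letters distinct, the only value for W is 3. So W=3.
Step 8. [col 5: H + H ≡ L (mod 10)] from column 5 (H=6, carry-in 0, digits 0,1,3,4,6,8,9 already taken and all letters distinct): L must equal 2, so L=2.

Answer: B=0, E=9, F=1, H=6, K=8, L=2, M=4, W=3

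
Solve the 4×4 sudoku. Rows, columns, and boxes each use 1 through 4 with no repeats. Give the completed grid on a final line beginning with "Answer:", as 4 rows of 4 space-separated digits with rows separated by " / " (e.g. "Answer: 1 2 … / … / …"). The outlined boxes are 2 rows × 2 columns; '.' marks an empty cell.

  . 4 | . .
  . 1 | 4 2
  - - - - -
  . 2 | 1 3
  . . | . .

Step 1. [r2c1∈{3}] r2c1's peers cover all but 3 ⇒ r2c1=3.
Step 2. [r4c4∈{4}] r4c4 is down to just 4, so r4c4=4.
Step 3. [r4c3∈{2}] r4c3 is down to just 2 ⇒ r4c3=2.
Step 4. [r1c3∈{3}] r1c3's peers cover all but 3, so r1c3=3.
Step 5. [r1c4∈{1}] nothing but 1 survives at r1c4, so r1c4=1.
Step 6. [r4c2∈{3}] only 3 remains possible at r4c2 ⇒ r4c2=3.
Step 7. [r3c1∈{4}] only 4 remains possible at r3c1 ⇒ r3c1=4.
Step 8. [r4c1∈{1}] r4c1 has the single candidate 1 ⇒ r4c1=1.
Step 9. [r1c1∈{2}] only 2 remains possible at r1c1 ⇒ r1c1=2.

Answer: 2 4 3 1 / 3 1 4 2 / 4 2 1 3 / 1 3 2 4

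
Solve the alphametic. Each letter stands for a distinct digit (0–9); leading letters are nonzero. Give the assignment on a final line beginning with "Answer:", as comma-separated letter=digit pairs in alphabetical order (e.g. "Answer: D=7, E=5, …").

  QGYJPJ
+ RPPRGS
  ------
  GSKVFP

Step 1. [col 1: J + S ≡ P (mod 10)] column 1 (J + S ≡ P (mod 10), carry-in 0) doesn't pin P yet; pick P=5 and continue ⇒ P=5.
Step 2. [col 1: J + S ≡ P (mod 10)] J=6 is one option consistent with column 1 (J + S ≡ P (mod 10), carry-in 0) — take it ⇒ J=6.
Step 3. [col 1: J + S ≡ P (mod 10)] column 1 reads J+S+carry(0)=P with J=6, P=5; with digits 5,6 already taken and all letters distinct, the only value for S is 9 ⇒ S=9.
Step 4. [col 2: P + G ≡ F (mod 10)] F=0 is one option consistent with column 2 (P + G ≡ F (mod 10), carry-in 1) — take it, so F=0.
Step 5. [col 2: P + G ≡ F (mod 10)] column 2 reads P+G+carry(1)=F with P=5, F=0; with digits 0,5,6,9 already taken and all letters distinct, the only value for G is 4 ⇒ G=4.
Step 6. [col 3: J + R ≡ V (mod 10)] in column 3 we have J+R≡V with carry-in 1; given J=6 and digits 0,4,5,6,9 already taken and all letters distinct, that pins R to 1, so R=1.
Step 7. [col 3: J + R ≡ V (mod 10)] column 3 reads J+R+carry(1)=V with J=6, R=1; with digits 0,1,4,5,6,9 already taken and all letters distinct, the only value for V is 8. So V=8.
Step 8. [col 4: Y + P ≡ K (mod 10)] no forcing yet in column 4 (carry-in 0); Y=2 is free and consistent — try it ⇒ Y=2.
Step 9. [col 4: Y + P ≡ K (mod 10)] from column 4 (Y=2, P=5, carry-in 0, digits 0,1,2,4,5,6,8,9 already taken and all letters distinct): K must equal 7. So K=7.
Step 10. [col 6: Q + R ≡ G (mod 10)] column 6: given R=1, G=4, carry-in 0, and digits 0,1,2,4,5,6,7,8,9 already taken and all letters distinct, Q+R≡G (mod 10) forces Q=3, so Q=3.

Answer: F=0, G=4, J=6, K=7, P=5, Q=3, R=1, S=9, V=8, Y=2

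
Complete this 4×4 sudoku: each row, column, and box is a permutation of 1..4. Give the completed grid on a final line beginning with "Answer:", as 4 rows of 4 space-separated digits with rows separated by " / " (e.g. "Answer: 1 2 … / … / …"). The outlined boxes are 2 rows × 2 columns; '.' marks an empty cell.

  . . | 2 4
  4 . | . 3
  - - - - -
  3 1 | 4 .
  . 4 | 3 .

Step 1. [r3c4∈{2}] only 2 remains possible at r3c4, so r3c4=2.
Step 2. [r1c1∈{1}] r1c1 is down to just 1 ⇒ r1c1=1.
Step 3. [r2c2∈{2}] r2c2's peers cover all but 2 ⇒ r2c2=2.
Step 4. [r2c3∈{1}] only 1 remains possible at r2c3. So r2c3=1.
Step 5. [r4c1∈{2}] only 2 remains possible at r4c1. So r4c1=2.
Step 6. [r4c4∈{1}] nothing but 1 survives at r4c4, so r4c4=1.
Step 7. [r1c2∈{3}] nothing but 3 survives at r1c2 ⇒ r1c2=3.

Answer: 1 3 2 4 / 4 2 1 3 / 3 1 4 2 / 2 4 3 1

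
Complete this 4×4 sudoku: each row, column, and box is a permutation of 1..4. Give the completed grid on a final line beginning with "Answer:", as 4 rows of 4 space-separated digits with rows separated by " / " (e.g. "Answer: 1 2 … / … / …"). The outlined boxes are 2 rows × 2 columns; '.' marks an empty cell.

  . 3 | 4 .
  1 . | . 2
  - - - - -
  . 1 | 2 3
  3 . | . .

Step 1. [r4c4∈{1,4}] in col 4, 4 fits only at r4c4 ⇒ r4c4=4.
Step 2. [r1c1∈{2}] nothing but 2 survives at r1c1, so r1c1=2.
Step 3. [r2c3∈{3}] nothing but 3 survives at r2c3 ⇒ r2c3=3.
Step 4. [r4c2∈{2}] r4c2 has the single candidate 2 ⇒ r4c2=2.
Step 5. [r1c4∈{1}] r1c4's peers cover all but 1. So r1c4=1.
Step 6. [r2c2∈{4}] nothing but 4 survives at r2c2. So r2c2=4.
Step 7. [r3c1∈{4}] r3c1 has the single candidate 4, so r3c1=4.
Step 8. [r4c3∈{1}] nothing but 1 survives at r4c3. So r4c3=1.

Answer: 2 3 4 1 / 1 4 3 2 / 4 1 2 3 / 3 2 1 4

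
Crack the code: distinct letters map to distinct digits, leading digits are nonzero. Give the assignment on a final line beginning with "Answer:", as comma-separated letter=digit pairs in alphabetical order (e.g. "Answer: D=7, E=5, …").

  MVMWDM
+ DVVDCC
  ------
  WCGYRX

Step 1. [col 1: M + C ≡ X (mod 10)] several values work for M in column 1 (M + C ≡ X (mod 10), carry-in 0); try M=1, so M=1.
Step 2. [col 1: M + C ≡ X (mod 10)] X=9 is one option consistent with column 1 (M + C ≡ X (mod 10), carry-in 0) — take it, so X=9.
Step 3. [col 1: M + C ≡ X (mod 10)] column 1 reads M+C+carry(0)=X with M=1, X=9; with digits 1,9 already taken and all letters distinct, the only value for C is 8 ⇒ C=8.
Step 4. [col 2: D + C ≡ R (mod 10)] no forcing yet in column 2 (carry-in 0); D=2 is free and consistent — try it, so D=2.
Step 5. [col 2: D + C ≡ R (mod 10)] column 2 reads D+C+carry(0)=R with D=2, C=8; with digits 1,2,8,9 already taken and all letters distinct, the only value for R is 0 ⇒ R=0.
Step 6. [col 3: W + D ≡ Y (mod 10)] column 3 (W + D ≡ Y (mod 10), carry-in 1) doesn't pin Y yet; pick Y=6 and continue. So Y=6.
Step 7. [col 3: W + D ≡ Y (mod 10)] in column 3 we have W+D≡Y with carry-in 1; given D=2, Y=6 and digits 0,1,2,6,8,9 already taken and all letters distinct, that pins W to 3, so W=3.
Step 8. [col 4: M + V ≡ G (mod 10)] from column 4 (M=1, carry-in 0, digits 0,1,2,3,6,8,9 already taken and all letters distinct): V must equal 4. So V=4.
Step 9. [col 4: M + V ≡ G (mod 10)] in column 4 we have M+V≡G with carry-in 0; given M=1, V=4 and digits 0,1,2,3,4,6,8,9 already taken and all letters distinct, that pins G to 5. So G=5.

Answer: C=8, D=2, G=5, M=1, R=0, V=4, W=3, X=9, Y=6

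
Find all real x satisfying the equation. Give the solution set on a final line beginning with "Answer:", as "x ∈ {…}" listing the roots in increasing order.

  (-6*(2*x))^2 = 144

Step 1. [(-6*(2*x))^2 = 144] √ both sides: 144 ≥ 0 gives two branches ⇒ sqrt: -6*(2*x) = 12 or -12.
Step 2. [-6*(2*x) = 12 or -12] divide by the outer -6, so div: 2*x = -2 or 2.
Step 3. [2*x = -2 or 2] divide by the outer 2 ⇒ div: x = -1 or 1.

Answer: x ∈ {-1, 1}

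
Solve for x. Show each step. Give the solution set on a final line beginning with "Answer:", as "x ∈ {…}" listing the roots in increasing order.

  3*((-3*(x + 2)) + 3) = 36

Step 1. [3*((-3*(x + 2)) + 3) = 36] 3 out front; divide by 3 ⇒ div: (-3*(x + 2)) + 3 = 12.
Step 2. [(-3*(x + 2)) + 3 = 12] 3 comes off first (subtract 3). So sub: -3*(x + 2) = 9.
Step 3. [-3*(x + 2) = 9] divide by the outer -3 ⇒ div: x + 2 = -3.
Step 4. [x + 2 = -3] 2 comes off first (subtract 2) ⇒ sub: x = -5.

Answer: x ∈ {-5}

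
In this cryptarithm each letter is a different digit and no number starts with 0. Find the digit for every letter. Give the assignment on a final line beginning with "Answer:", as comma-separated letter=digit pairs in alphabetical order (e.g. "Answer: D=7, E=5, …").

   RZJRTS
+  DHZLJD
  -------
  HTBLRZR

Step 1. [col 1: S + D ≡ R (mod 10)] several values work for R in column 1 (S + D ≡ R (mod 10), carry-in 0); try R=8. So R=8.
Step 2. [col 1: S + D ≡ R (mod 10)] D=6 is one option consistent with column 1 (S + D ≡ R (mod 10), carry-in 0) — take it ⇒ D=6.
Step 3. [H] adding two 6-digit numbers gives at most 6+1 digits, and here it does — H is that final carry and must be 1 ⇒ H=1.
Step 4. [col 1: S + D ≡ R (mod 10)] column 1: given D=6, R=8, carry-in 0, and digits 1,6,8 already taken and all letters distinct, S+D≡R (mod 10) forces S=2 ⇒ S=2.
Step 5. [col 2: T + J ≡ Z (mod 10)] T=4 is one option consistent with column 2 (T + J ≡ Z (mod 10), carry-in 0) — take it, so T=4.
Step 6. [col 2: T + J ≡ Z (mod 10)] column 2 (T + J ≡ Z (mod 10), carry-in 0) doesn't pin J yet; pick J=3 and continue. So J=3.
Step 7. [col 2: T + J ≡ Z (mod 10)] column 2: given T=4, J=3, carry-in 0, and digits 1,2,3,4,6,8 already taken and all letters distinct, T+J≡Z (mod 10) forces Z=7. So Z=7.
Step 8. [col 3: R + L ≡ R (mod 10)] in column 3 we have R+L≡R with carry-in 0; given R=8 and digits 1,2,3,4,6,7,8 already taken and all letters distinct, that pins L to 0 ⇒ L=0.
Step 9. [col 5: Z + H ≡ B (mod 10)] column 5: given Z=7, H=1, carry-in 1, and digits 0,1,2,3,4,6,7,8 already taken and all letters distinct, Z+H≡B (mod 10) forces B=9. So B=9.

Answer: B=9, D=6, H=1, J=3, L=0, R=8, S=2, T=4, Z=7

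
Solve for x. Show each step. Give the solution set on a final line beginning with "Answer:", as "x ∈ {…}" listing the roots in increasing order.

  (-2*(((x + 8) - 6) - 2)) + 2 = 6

Step 1. [(-2*(((x + 8) - 6) - 2)) + 2 = 6] common factor -2 (LHS and 6) — divide through ⇒ factor: (((x + 8) - 6) - 2) - 1 = -3.
Step 2. [(((x + 8) - 6) - 2) - 1 = -3] peel the -1: add 1 from each side ⇒ sub: ((x + 8) - 6) - 2 = -2.
Step 3. [((x + 8) - 6) - 2 = -2] 2 comes off first (add 2) ⇒ sub: (x + 8) - 6 = 0.
Step 4. [(x + 8) - 6 = 0] 6 comes off first (add 6) ⇒ sub: x + 8 = 6.
Step 5. [x + 8 = 6] peel the +8: subtract 8 from each side ⇒ sub: x = -2.

Answer: x ∈ {-2}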